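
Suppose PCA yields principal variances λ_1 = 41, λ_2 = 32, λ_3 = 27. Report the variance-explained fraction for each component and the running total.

Step 1 — total variance = trace(Sigma) = Σ λ_i = 41 + 32 + 27 = 100.

Step 2 — fraction explained by component i = λ_i / Σ λ:
  PC1: 41/100 = 0.41
  PC2: 32/100 = 0.32
  PC3: 27/100 = 0.27

Step 3 — cumulative fraction after k components = (λ_1 + ... + λ_k) / Σ λ:
  k = 1: 41/100 = 0.41
  k = 2: (41 + 32)/100 = 73/100 = 0.73
  k = 3: (41 + 32 + 27)/100 = 100/100 = 1

Summary (fraction, with percent):

explained: PC1 0.41 (41%), PC2 0.32 (32%), PC3 0.27 (27%);  cumulative: 0.41, 0.73, 1


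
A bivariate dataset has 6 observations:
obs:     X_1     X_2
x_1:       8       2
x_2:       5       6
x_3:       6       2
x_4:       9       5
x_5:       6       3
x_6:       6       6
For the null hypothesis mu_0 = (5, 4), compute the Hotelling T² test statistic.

Step 1 — sample mean vector:
  mean(X_1) = (8 + 5 + 6 + 9 + 6 + 6) / 6 = 40/6 = 6.6667
  mean(X_2) = (2 + 6 + 2 + 5 + 3 + 6) / 6 = 24/6 = 4
  x̄ = (6.6667, 4),  deviation x̄ - mu_0 = (6.6667, 4) - (5, 4) = (1.6667, 0).

Step 2 — sample covariance matrix, S[i,j] = (1/(n-1)) · Σ_k (x_{k,i} - mean_i) · (x_{k,j} - mean_j), divisor n-1 = 5:
  S[X_1,X_1] = ((1.3333)·(1.3333) + (-1.6667)·(-1.6667) + (-0.6667)·(-0.6667) + (2.3333)·(2.3333) + (-0.6667)·(-0.6667) + (-0.6667)·(-0.6667)) / 5 = 11.3333/5 = 2.2667
  S[X_1,X_2] = ((1.3333)·(-2) + (-1.6667)·(2) + (-0.6667)·(-2) + (2.3333)·(1) + (-0.6667)·(-1) + (-0.6667)·(2)) / 5 = -3/5 = -0.6
  S[X_2,X_2] = ((-2)·(-2) + (2)·(2) + (-2)·(-2) + (1)·(1) + (-1)·(-1) + (2)·(2)) / 5 = 18/5 = 3.6
  S = [[2.2667, -0.6],
 [-0.6, 3.6]].

Step 3 — invert S. det(S) = 2.2667·3.6 - (-0.6)² = 7.8.
  S^{-1} = (1/det) · [[d, -b], [-b, a]] = [[0.4615, 0.0769],
 [0.0769, 0.2906]].

Step 4 — quadratic form (x̄ - mu_0)^T · S^{-1} · (x̄ - mu_0):
  S^{-1} · (x̄ - mu_0) = (0.7692, 0.1282),
  (x̄ - mu_0)^T · [...] = (1.6667)·(0.7692) + (0)·(0.1282) = 1.2821.

Step 5 — scale by n: T² = 6 · 1.2821 = 7.6923.

T² ≈ 7.6923


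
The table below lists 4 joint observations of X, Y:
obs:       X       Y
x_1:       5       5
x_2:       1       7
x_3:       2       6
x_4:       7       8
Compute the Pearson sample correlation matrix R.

Step 1 — column means:
  mean(X) = (5 + 1 + 2 + 7) / 4 = 15/4 = 3.75
  mean(Y) = (5 + 7 + 6 + 8) / 4 = 26/4 = 6.5

Step 2 — sample variances and covariances s[i,j] = (1/(n-1)) · Σ_k (x_{k,i} - mean_i) · (x_{k,j} - mean_j), with n-1 = 3:
  s[X,X] = ((1.25)·(1.25) + (-2.75)·(-2.75) + (-1.75)·(-1.75) + (3.25)·(3.25)) / 3 = 22.75/3 = 7.5833
  s[X,Y] = ((1.25)·(-1.5) + (-2.75)·(0.5) + (-1.75)·(-0.5) + (3.25)·(1.5)) / 3 = 2.5/3 = 0.8333
  s[Y,Y] = ((-1.5)·(-1.5) + (0.5)·(0.5) + (-0.5)·(-0.5) + (1.5)·(1.5)) / 3 = 5/3 = 1.6667
  Sample standard deviations s_i = √(s[i,i]):
  s(X) = √(7.5833) = 2.7538
  s(Y) = √(1.6667) = 1.291

Step 3 — r_{ij} = s_{ij} / (s_i · s_j):
  r[X,X] = 1 (diagonal).
  r[X,Y] = 0.8333 / (2.7538 · 1.291) = 0.8333 / 3.5551 = 0.2344
  r[Y,Y] = 1 (diagonal).

R is symmetric with unit diagonal. Assembling:

R = [[1, 0.2344],
 [0.2344, 1]]


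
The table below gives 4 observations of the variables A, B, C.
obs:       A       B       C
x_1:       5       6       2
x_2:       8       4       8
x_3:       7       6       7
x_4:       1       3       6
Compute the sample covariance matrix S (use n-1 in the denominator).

Step 1 — column means:
  mean(A) = (5 + 8 + 7 + 1) / 4 = 21/4 = 5.25
  mean(B) = (6 + 4 + 6 + 3) / 4 = 19/4 = 4.75
  mean(C) = (2 + 8 + 7 + 6) / 4 = 23/4 = 5.75

Step 2 — sample covariance S[i,j] = (1/(n-1)) · Σ_k (x_{k,i} - mean_i) · (x_{k,j} - mean_j), with n-1 = 3.
  S[A,A] = ((-0.25)·(-0.25) + (2.75)·(2.75) + (1.75)·(1.75) + (-4.25)·(-4.25)) / 3 = 28.75/3 = 9.5833
  S[A,B] = ((-0.25)·(1.25) + (2.75)·(-0.75) + (1.75)·(1.25) + (-4.25)·(-1.75)) / 3 = 7.25/3 = 2.4167
  S[A,C] = ((-0.25)·(-3.75) + (2.75)·(2.25) + (1.75)·(1.25) + (-4.25)·(0.25)) / 3 = 8.25/3 = 2.75
  S[B,B] = ((1.25)·(1.25) + (-0.75)·(-0.75) + (1.25)·(1.25) + (-1.75)·(-1.75)) / 3 = 6.75/3 = 2.25
  S[B,C] = ((1.25)·(-3.75) + (-0.75)·(2.25) + (1.25)·(1.25) + (-1.75)·(0.25)) / 3 = -5.25/3 = -1.75
  S[C,C] = ((-3.75)·(-3.75) + (2.25)·(2.25) + (1.25)·(1.25) + (0.25)·(0.25)) / 3 = 20.75/3 = 6.9167

S is symmetric (S[j,i] = S[i,j]). Assembling:

S = [[9.5833, 2.4167, 2.75],
 [2.4167, 2.25, -1.75],
 [2.75, -1.75, 6.9167]]


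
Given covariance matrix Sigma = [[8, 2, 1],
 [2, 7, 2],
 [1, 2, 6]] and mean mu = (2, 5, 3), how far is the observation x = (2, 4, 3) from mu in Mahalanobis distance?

Step 1 — centre the observation: (x - mu) = (0, -1, 0).

Step 2 — invert Sigma (cofactor / det for 3×3, or solve directly):
  Sigma^{-1} = [[0.1352, -0.0356, -0.0107],
 [-0.0356, 0.1673, -0.0498],
 [-0.0107, -0.0498, 0.1851]].

Step 3 — form the quadratic (x - mu)^T · Sigma^{-1} · (x - mu):
  Sigma^{-1} · (x - mu) = (0.0356, -0.1673, 0.0498).
  (x - mu)^T · [Sigma^{-1} · (x - mu)] = (0)·(0.0356) + (-1)·(-0.1673) + (0)·(0.0498) = 0.1673.

Step 4 — take square root: d = √(0.1673) ≈ 0.409.

d(x, mu) = √(0.1673) ≈ 0.409


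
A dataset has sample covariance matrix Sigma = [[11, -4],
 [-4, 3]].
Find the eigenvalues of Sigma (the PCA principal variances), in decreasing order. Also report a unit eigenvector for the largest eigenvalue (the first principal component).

Step 1 — characteristic polynomial of 2×2 Sigma:
  det(Sigma - λI) = λ² - trace · λ + det = 0.
  trace = 11 + 3 = 14, det = 11·3 - (-4)² = 17.
Step 2 — discriminant:
  Δ = trace² - 4·det = 196 - 68 = 128.
Step 3 — eigenvalues:
  λ = (trace ± √Δ)/2 = (14 ± 11.3137)/2,
  λ_1 = 12.6569,  λ_2 = 1.3431.

Step 4 — unit eigenvector for λ_1: solve (Sigma - λ_1 I)v = 0. First row:
  (11 - 12.6569)·v_x + (-4)·v_y = 0, i.e. (-1.6569)·v_x + (-4)·v_y = 0,
  so v ∝ (b, λ_1 - a) = (-4, 1.6569); multiply by -1 so the first entry is positive: u = (4, -1.6569).
  ||u|| = √((4)² + (-1.6569)²) = √(18.7452) ≈ 4.3296,
  v_1 = u/||u|| ≈ (0.9239, -0.3827) (||v_1|| = 1).

λ_1 = 12.6569,  λ_2 = 1.3431;  v_1 ≈ (0.9239, -0.3827)


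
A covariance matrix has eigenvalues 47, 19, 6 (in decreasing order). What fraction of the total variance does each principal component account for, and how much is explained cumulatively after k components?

Step 1 — total variance = trace(Sigma) = Σ λ_i = 47 + 19 + 6 = 72.

Step 2 — fraction explained by component i = λ_i / Σ λ:
  PC1: 47/72 = 0.6528
  PC2: 19/72 = 0.2639
  PC3: 6/72 = 0.0833

Step 3 — cumulative fraction after k components = (λ_1 + ... + λ_k) / Σ λ:
  k = 1: 47/72 = 0.6528
  k = 2: (47 + 19)/72 = 66/72 = 0.9167
  k = 3: (47 + 19 + 6)/72 = 72/72 = 1

Summary (fraction, with percent):

explained: PC1 0.6528 (65.28%), PC2 0.2639 (26.39%), PC3 0.0833 (8.33%);  cumulative: 0.6528, 0.9167, 1


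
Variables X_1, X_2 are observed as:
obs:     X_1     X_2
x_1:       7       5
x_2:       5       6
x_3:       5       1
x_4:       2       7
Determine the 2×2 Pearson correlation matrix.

Step 1 — column means:
  mean(X_1) = (7 + 5 + 5 + 2) / 4 = 19/4 = 4.75
  mean(X_2) = (5 + 6 + 1 + 7) / 4 = 19/4 = 4.75

Step 2 — sample variances and covariances s[i,j] = (1/(n-1)) · Σ_k (x_{k,i} - mean_i) · (x_{k,j} - mean_j), with n-1 = 3:
  s[X_1,X_1] = ((2.25)·(2.25) + (0.25)·(0.25) + (0.25)·(0.25) + (-2.75)·(-2.75)) / 3 = 12.75/3 = 4.25
  s[X_1,X_2] = ((2.25)·(0.25) + (0.25)·(1.25) + (0.25)·(-3.75) + (-2.75)·(2.25)) / 3 = -6.25/3 = -2.0833
  s[X_2,X_2] = ((0.25)·(0.25) + (1.25)·(1.25) + (-3.75)·(-3.75) + (2.25)·(2.25)) / 3 = 20.75/3 = 6.9167
  Sample standard deviations s_i = √(s[i,i]):
  s(X_1) = √(4.25) = 2.0616
  s(X_2) = √(6.9167) = 2.63

Step 3 — r_{ij} = s_{ij} / (s_i · s_j):
  r[X_1,X_1] = 1 (diagonal).
  r[X_1,X_2] = -2.0833 / (2.0616 · 2.63) = -2.0833 / 5.4218 = -0.3843
  r[X_2,X_2] = 1 (diagonal).

R is symmetric with unit diagonal. Assembling:

R = [[1, -0.3843],
 [-0.3843, 1]]


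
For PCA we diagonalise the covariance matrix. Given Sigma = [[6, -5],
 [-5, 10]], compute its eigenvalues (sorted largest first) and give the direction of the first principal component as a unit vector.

Step 1 — characteristic polynomial of 2×2 Sigma:
  det(Sigma - λI) = λ² - trace · λ + det = 0.
  trace = 6 + 10 = 16, det = 6·10 - (-5)² = 35.
Step 2 — discriminant:
  Δ = trace² - 4·det = 256 - 140 = 116.
Step 3 — eigenvalues:
  λ = (trace ± √Δ)/2 = (16 ± 10.7703)/2,
  λ_1 = 13.3852,  λ_2 = 2.6148.

Step 4 — unit eigenvector for λ_1: solve (Sigma - λ_1 I)v = 0. First row:
  (6 - 13.3852)·v_x + (-5)·v_y = 0, i.e. (-7.3852)·v_x + (-5)·v_y = 0,
  so v ∝ (b, λ_1 - a) = (-5, 7.3852); multiply by -1 so the first entry is positive: u = (5, -7.3852).
  ||u|| = √((5)² + (-7.3852)²) = √(79.5407) ≈ 8.9186,
  v_1 = u/||u|| ≈ (0.5606, -0.8281) (||v_1|| = 1).

λ_1 = 13.3852,  λ_2 = 2.6148;  v_1 ≈ (0.5606, -0.8281)


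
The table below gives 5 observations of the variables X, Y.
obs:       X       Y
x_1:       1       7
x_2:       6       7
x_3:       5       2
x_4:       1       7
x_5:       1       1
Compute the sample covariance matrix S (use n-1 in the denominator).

Step 1 — column means:
  mean(X) = (1 + 6 + 5 + 1 + 1) / 5 = 14/5 = 2.8
  mean(Y) = (7 + 7 + 2 + 7 + 1) / 5 = 24/5 = 4.8

Step 2 — sample covariance S[i,j] = (1/(n-1)) · Σ_k (x_{k,i} - mean_i) · (x_{k,j} - mean_j), with n-1 = 4.
  S[X,X] = ((-1.8)·(-1.8) + (3.2)·(3.2) + (2.2)·(2.2) + (-1.8)·(-1.8) + (-1.8)·(-1.8)) / 4 = 24.8/4 = 6.2
  S[X,Y] = ((-1.8)·(2.2) + (3.2)·(2.2) + (2.2)·(-2.8) + (-1.8)·(2.2) + (-1.8)·(-3.8)) / 4 = -0.2/4 = -0.05
  S[Y,Y] = ((2.2)·(2.2) + (2.2)·(2.2) + (-2.8)·(-2.8) + (2.2)·(2.2) + (-3.8)·(-3.8)) / 4 = 36.8/4 = 9.2

S is symmetric (S[j,i] = S[i,j]). Assembling:

S = [[6.2, -0.05],
 [-0.05, 9.2]]


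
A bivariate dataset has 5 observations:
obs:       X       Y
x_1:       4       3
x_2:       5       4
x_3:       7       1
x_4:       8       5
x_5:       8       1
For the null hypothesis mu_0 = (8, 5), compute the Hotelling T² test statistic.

Step 1 — sample mean vector:
  mean(X) = (4 + 5 + 7 + 8 + 8) / 5 = 32/5 = 6.4
  mean(Y) = (3 + 4 + 1 + 5 + 1) / 5 = 14/5 = 2.8
  x̄ = (6.4, 2.8),  deviation x̄ - mu_0 = (6.4, 2.8) - (8, 5) = (-1.6, -2.2).

Step 2 — sample covariance matrix, S[i,j] = (1/(n-1)) · Σ_k (x_{k,i} - mean_i) · (x_{k,j} - mean_j), divisor n-1 = 4:
  S[X,X] = ((-2.4)·(-2.4) + (-1.4)·(-1.4) + (0.6)·(0.6) + (1.6)·(1.6) + (1.6)·(1.6)) / 4 = 13.2/4 = 3.3
  S[X,Y] = ((-2.4)·(0.2) + (-1.4)·(1.2) + (0.6)·(-1.8) + (1.6)·(2.2) + (1.6)·(-1.8)) / 4 = -2.6/4 = -0.65
  S[Y,Y] = ((0.2)·(0.2) + (1.2)·(1.2) + (-1.8)·(-1.8) + (2.2)·(2.2) + (-1.8)·(-1.8)) / 4 = 12.8/4 = 3.2
  S = [[3.3, -0.65],
 [-0.65, 3.2]].

Step 3 — invert S. det(S) = 3.3·3.2 - (-0.65)² = 10.1375.
  S^{-1} = (1/det) · [[d, -b], [-b, a]] = [[0.3157, 0.0641],
 [0.0641, 0.3255]].

Step 4 — quadratic form (x̄ - mu_0)^T · S^{-1} · (x̄ - mu_0):
  S^{-1} · (x̄ - mu_0) = (-0.6461, -0.8187),
  (x̄ - mu_0)^T · [...] = (-1.6)·(-0.6461) + (-2.2)·(-0.8187) = 2.835.

Step 5 — scale by n: T² = 5 · 2.835 = 14.1751.

T² ≈ 14.1751


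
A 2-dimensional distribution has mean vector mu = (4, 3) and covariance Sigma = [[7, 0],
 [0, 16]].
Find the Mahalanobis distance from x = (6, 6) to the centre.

Step 1 — centre the observation: (x - mu) = (2, 3).

Step 2 — invert Sigma. det(Sigma) = 7·16 - (0)² = 112.
  Sigma^{-1} = (1/det) · [[d, -b], [-b, a]] = [[0.1429, 0],
 [0, 0.0625]].

Step 3 — form the quadratic (x - mu)^T · Sigma^{-1} · (x - mu):
  Sigma^{-1} · (x - mu) = (0.2857, 0.1875).
  (x - mu)^T · [Sigma^{-1} · (x - mu)] = (2)·(0.2857) + (3)·(0.1875) = 1.1339.

Step 4 — take square root: d = √(1.1339) ≈ 1.0649.

d(x, mu) = √(1.1339) ≈ 1.0649


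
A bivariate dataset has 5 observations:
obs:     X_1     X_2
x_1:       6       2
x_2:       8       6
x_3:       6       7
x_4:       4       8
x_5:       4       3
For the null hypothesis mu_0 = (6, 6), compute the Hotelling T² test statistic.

Step 1 — sample mean vector:
  mean(X_1) = (6 + 8 + 6 + 4 + 4) / 5 = 28/5 = 5.6
  mean(X_2) = (2 + 6 + 7 + 8 + 3) / 5 = 26/5 = 5.2
  x̄ = (5.6, 5.2),  deviation x̄ - mu_0 = (5.6, 5.2) - (6, 6) = (-0.4, -0.8).

Step 2 — sample covariance matrix, S[i,j] = (1/(n-1)) · Σ_k (x_{k,i} - mean_i) · (x_{k,j} - mean_j), divisor n-1 = 4:
  S[X_1,X_1] = ((0.4)·(0.4) + (2.4)·(2.4) + (0.4)·(0.4) + (-1.6)·(-1.6) + (-1.6)·(-1.6)) / 4 = 11.2/4 = 2.8
  S[X_1,X_2] = ((0.4)·(-3.2) + (2.4)·(0.8) + (0.4)·(1.8) + (-1.6)·(2.8) + (-1.6)·(-2.2)) / 4 = 0.4/4 = 0.1
  S[X_2,X_2] = ((-3.2)·(-3.2) + (0.8)·(0.8) + (1.8)·(1.8) + (2.8)·(2.8) + (-2.2)·(-2.2)) / 4 = 26.8/4 = 6.7
  S = [[2.8, 0.1],
 [0.1, 6.7]].

Step 3 — invert S. det(S) = 2.8·6.7 - (0.1)² = 18.75.
  S^{-1} = (1/det) · [[d, -b], [-b, a]] = [[0.3573, -0.0053],
 [-0.0053, 0.1493]].

Step 4 — quadratic form (x̄ - mu_0)^T · S^{-1} · (x̄ - mu_0):
  S^{-1} · (x̄ - mu_0) = (-0.1387, -0.1173),
  (x̄ - mu_0)^T · [...] = (-0.4)·(-0.1387) + (-0.8)·(-0.1173) = 0.1493.

Step 5 — scale by n: T² = 5 · 0.1493 = 0.7467.

T² ≈ 0.7467


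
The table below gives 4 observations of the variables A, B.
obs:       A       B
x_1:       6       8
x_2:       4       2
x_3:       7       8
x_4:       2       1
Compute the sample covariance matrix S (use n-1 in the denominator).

Step 1 — column means:
  mean(A) = (6 + 4 + 7 + 2) / 4 = 19/4 = 4.75
  mean(B) = (8 + 2 + 8 + 1) / 4 = 19/4 = 4.75

Step 2 — sample covariance S[i,j] = (1/(n-1)) · Σ_k (x_{k,i} - mean_i) · (x_{k,j} - mean_j), with n-1 = 3.
  S[A,A] = ((1.25)·(1.25) + (-0.75)·(-0.75) + (2.25)·(2.25) + (-2.75)·(-2.75)) / 3 = 14.75/3 = 4.9167
  S[A,B] = ((1.25)·(3.25) + (-0.75)·(-2.75) + (2.25)·(3.25) + (-2.75)·(-3.75)) / 3 = 23.75/3 = 7.9167
  S[B,B] = ((3.25)·(3.25) + (-2.75)·(-2.75) + (3.25)·(3.25) + (-3.75)·(-3.75)) / 3 = 42.75/3 = 14.25

S is symmetric (S[j,i] = S[i,j]). Assembling:

S = [[4.9167, 7.9167],
 [7.9167, 14.25]]


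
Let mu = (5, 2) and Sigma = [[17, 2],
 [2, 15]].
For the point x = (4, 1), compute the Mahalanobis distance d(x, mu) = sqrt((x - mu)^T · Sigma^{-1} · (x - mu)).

Step 1 — centre the observation: (x - mu) = (-1, -1).

Step 2 — invert Sigma. det(Sigma) = 17·15 - (2)² = 251.
  Sigma^{-1} = (1/det) · [[d, -b], [-b, a]] = [[0.0598, -0.008],
 [-0.008, 0.0677]].

Step 3 — form the quadratic (x - mu)^T · Sigma^{-1} · (x - mu):
  Sigma^{-1} · (x - mu) = (-0.0518, -0.0598).
  (x - mu)^T · [Sigma^{-1} · (x - mu)] = (-1)·(-0.0518) + (-1)·(-0.0598) = 0.1116.

Step 4 — take square root: d = √(0.1116) ≈ 0.334.

d(x, mu) = √(0.1116) ≈ 0.334


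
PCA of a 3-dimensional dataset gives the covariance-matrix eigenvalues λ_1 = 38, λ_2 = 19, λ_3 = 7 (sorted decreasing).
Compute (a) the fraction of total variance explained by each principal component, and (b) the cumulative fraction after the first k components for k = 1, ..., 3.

Step 1 — total variance = trace(Sigma) = Σ λ_i = 38 + 19 + 7 = 64.

Step 2 — fraction explained by component i = λ_i / Σ λ:
  PC1: 38/64 = 0.5938
  PC2: 19/64 = 0.2969
  PC3: 7/64 = 0.1094

Step 3 — cumulative fraction after k components = (λ_1 + ... + λ_k) / Σ λ:
  k = 1: 38/64 = 0.5938
  k = 2: (38 + 19)/64 = 57/64 = 0.8906
  k = 3: (38 + 19 + 7)/64 = 64/64 = 1

Summary (fraction, with percent):

explained: PC1 0.5938 (59.38%), PC2 0.2969 (29.69%), PC3 0.1094 (10.94%);  cumulative: 0.5938, 0.8906, 1


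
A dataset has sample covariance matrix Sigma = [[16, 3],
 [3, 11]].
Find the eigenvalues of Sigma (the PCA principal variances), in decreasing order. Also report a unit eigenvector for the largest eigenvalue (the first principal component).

Step 1 — characteristic polynomial of 2×2 Sigma:
  det(Sigma - λI) = λ² - trace · λ + det = 0.
  trace = 16 + 11 = 27, det = 16·11 - (3)² = 167.
Step 2 — discriminant:
  Δ = trace² - 4·det = 729 - 668 = 61.
Step 3 — eigenvalues:
  λ = (trace ± √Δ)/2 = (27 ± 7.8102)/2,
  λ_1 = 17.4051,  λ_2 = 9.5949.

Step 4 — unit eigenvector for λ_1: solve (Sigma - λ_1 I)v = 0. First row:
  (16 - 17.4051)·v_x + (3)·v_y = 0, i.e. (-1.4051)·v_x + (3)·v_y = 0,
  so v ∝ (b, λ_1 - a) = (3, 1.4051) = u.
  ||u|| = √((3)² + (1.4051)²) = √(10.9744) ≈ 3.3128,
  v_1 = u/||u|| ≈ (0.9056, 0.4242) (||v_1|| = 1).

λ_1 = 17.4051,  λ_2 = 9.5949;  v_1 ≈ (0.9056, 0.4242)


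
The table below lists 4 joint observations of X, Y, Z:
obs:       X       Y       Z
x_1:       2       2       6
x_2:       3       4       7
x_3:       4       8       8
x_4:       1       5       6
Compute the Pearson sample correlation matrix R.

Step 1 — column means:
  mean(X) = (2 + 3 + 4 + 1) / 4 = 10/4 = 2.5
  mean(Y) = (2 + 4 + 8 + 5) / 4 = 19/4 = 4.75
  mean(Z) = (6 + 7 + 8 + 6) / 4 = 27/4 = 6.75

Step 2 — sample variances and covariances s[i,j] = (1/(n-1)) · Σ_k (x_{k,i} - mean_i) · (x_{k,j} - mean_j), with n-1 = 3:
  s[X,X] = ((-0.5)·(-0.5) + (0.5)·(0.5) + (1.5)·(1.5) + (-1.5)·(-1.5)) / 3 = 5/3 = 1.6667
  s[X,Y] = ((-0.5)·(-2.75) + (0.5)·(-0.75) + (1.5)·(3.25) + (-1.5)·(0.25)) / 3 = 5.5/3 = 1.8333
  s[X,Z] = ((-0.5)·(-0.75) + (0.5)·(0.25) + (1.5)·(1.25) + (-1.5)·(-0.75)) / 3 = 3.5/3 = 1.1667
  s[Y,Y] = ((-2.75)·(-2.75) + (-0.75)·(-0.75) + (3.25)·(3.25) + (0.25)·(0.25)) / 3 = 18.75/3 = 6.25
  s[Y,Z] = ((-2.75)·(-0.75) + (-0.75)·(0.25) + (3.25)·(1.25) + (0.25)·(-0.75)) / 3 = 5.75/3 = 1.9167
  s[Z,Z] = ((-0.75)·(-0.75) + (0.25)·(0.25) + (1.25)·(1.25) + (-0.75)·(-0.75)) / 3 = 2.75/3 = 0.9167
  Sample standard deviations s_i = √(s[i,i]):
  s(X) = √(1.6667) = 1.291
  s(Y) = √(6.25) = 2.5
  s(Z) = √(0.9167) = 0.9574

Step 3 — r_{ij} = s_{ij} / (s_i · s_j):
  r[X,X] = 1 (diagonal).
  r[X,Y] = 1.8333 / (1.291 · 2.5) = 1.8333 / 3.2275 = 0.568
  r[X,Z] = 1.1667 / (1.291 · 0.9574) = 1.1667 / 1.236 = 0.9439
  r[Y,Y] = 1 (diagonal).
  r[Y,Z] = 1.9167 / (2.5 · 0.9574) = 1.9167 / 2.3936 = 0.8008
  r[Z,Z] = 1 (diagonal).

R is symmetric with unit diagonal. Assembling:

R = [[1, 0.568, 0.9439],
 [0.568, 1, 0.8008],
 [0.9439, 0.8008, 1]]


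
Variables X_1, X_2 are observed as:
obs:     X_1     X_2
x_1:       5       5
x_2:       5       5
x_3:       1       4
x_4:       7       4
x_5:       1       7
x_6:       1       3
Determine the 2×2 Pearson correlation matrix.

Step 1 — column means:
  mean(X_1) = (5 + 5 + 1 + 7 + 1 + 1) / 6 = 20/6 = 3.3333
  mean(X_2) = (5 + 5 + 4 + 4 + 7 + 3) / 6 = 28/6 = 4.6667

Step 2 — sample variances and covariances s[i,j] = (1/(n-1)) · Σ_k (x_{k,i} - mean_i) · (x_{k,j} - mean_j), with n-1 = 5:
  s[X_1,X_1] = ((1.6667)·(1.6667) + (1.6667)·(1.6667) + (-2.3333)·(-2.3333) + (3.6667)·(3.6667) + (-2.3333)·(-2.3333) + (-2.3333)·(-2.3333)) / 5 = 35.3333/5 = 7.0667
  s[X_1,X_2] = ((1.6667)·(0.3333) + (1.6667)·(0.3333) + (-2.3333)·(-0.6667) + (3.6667)·(-0.6667) + (-2.3333)·(2.3333) + (-2.3333)·(-1.6667)) / 5 = -1.3333/5 = -0.2667
  s[X_2,X_2] = ((0.3333)·(0.3333) + (0.3333)·(0.3333) + (-0.6667)·(-0.6667) + (-0.6667)·(-0.6667) + (2.3333)·(2.3333) + (-1.6667)·(-1.6667)) / 5 = 9.3333/5 = 1.8667
  Sample standard deviations s_i = √(s[i,i]):
  s(X_1) = √(7.0667) = 2.6583
  s(X_2) = √(1.8667) = 1.3663

Step 3 — r_{ij} = s_{ij} / (s_i · s_j):
  r[X_1,X_1] = 1 (diagonal).
  r[X_1,X_2] = -0.2667 / (2.6583 · 1.3663) = -0.2667 / 3.632 = -0.0734
  r[X_2,X_2] = 1 (diagonal).

R is symmetric with unit diagonal. Assembling:

R = [[1, -0.0734],
 [-0.0734, 1]]


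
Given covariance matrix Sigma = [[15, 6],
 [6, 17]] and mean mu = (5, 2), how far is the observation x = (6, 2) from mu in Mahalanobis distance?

Step 1 — centre the observation: (x - mu) = (1, 0).

Step 2 — invert Sigma. det(Sigma) = 15·17 - (6)² = 219.
  Sigma^{-1} = (1/det) · [[d, -b], [-b, a]] = [[0.0776, -0.0274],
 [-0.0274, 0.0685]].

Step 3 — form the quadratic (x - mu)^T · Sigma^{-1} · (x - mu):
  Sigma^{-1} · (x - mu) = (0.0776, -0.0274).
  (x - mu)^T · [Sigma^{-1} · (x - mu)] = (1)·(0.0776) + (0)·(-0.0274) = 0.0776.

Step 4 — take square root: d = √(0.0776) ≈ 0.2786.

d(x, mu) = √(0.0776) ≈ 0.2786


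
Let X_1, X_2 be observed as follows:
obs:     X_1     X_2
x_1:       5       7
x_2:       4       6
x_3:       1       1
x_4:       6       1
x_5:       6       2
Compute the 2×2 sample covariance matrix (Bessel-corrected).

Step 1 — column means:
  mean(X_1) = (5 + 4 + 1 + 6 + 6) / 5 = 22/5 = 4.4
  mean(X_2) = (7 + 6 + 1 + 1 + 2) / 5 = 17/5 = 3.4

Step 2 — sample covariance S[i,j] = (1/(n-1)) · Σ_k (x_{k,i} - mean_i) · (x_{k,j} - mean_j), with n-1 = 4.
  S[X_1,X_1] = ((0.6)·(0.6) + (-0.4)·(-0.4) + (-3.4)·(-3.4) + (1.6)·(1.6) + (1.6)·(1.6)) / 4 = 17.2/4 = 4.3
  S[X_1,X_2] = ((0.6)·(3.6) + (-0.4)·(2.6) + (-3.4)·(-2.4) + (1.6)·(-2.4) + (1.6)·(-1.4)) / 4 = 3.2/4 = 0.8
  S[X_2,X_2] = ((3.6)·(3.6) + (2.6)·(2.6) + (-2.4)·(-2.4) + (-2.4)·(-2.4) + (-1.4)·(-1.4)) / 4 = 33.2/4 = 8.3

S is symmetric (S[j,i] = S[i,j]). Assembling:

S = [[4.3, 0.8],
 [0.8, 8.3]]


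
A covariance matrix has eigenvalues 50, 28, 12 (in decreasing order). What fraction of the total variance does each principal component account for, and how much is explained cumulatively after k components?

Step 1 — total variance = trace(Sigma) = Σ λ_i = 50 + 28 + 12 = 90.

Step 2 — fraction explained by component i = λ_i / Σ λ:
  PC1: 50/90 = 0.5556
  PC2: 28/90 = 0.3111
  PC3: 12/90 = 0.1333

Step 3 — cumulative fraction after k components = (λ_1 + ... + λ_k) / Σ λ:
  k = 1: 50/90 = 0.5556
  k = 2: (50 + 28)/90 = 78/90 = 0.8667
  k = 3: (50 + 28 + 12)/90 = 90/90 = 1

Summary (fraction, with percent):

explained: PC1 0.5556 (55.56%), PC2 0.3111 (31.11%), PC3 0.1333 (13.33%);  cumulative: 0.5556, 0.8667, 1


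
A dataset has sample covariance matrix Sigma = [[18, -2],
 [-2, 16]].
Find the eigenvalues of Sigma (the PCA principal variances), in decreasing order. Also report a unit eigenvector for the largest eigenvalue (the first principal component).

Step 1 — characteristic polynomial of 2×2 Sigma:
  det(Sigma - λI) = λ² - trace · λ + det = 0.
  trace = 18 + 16 = 34, det = 18·16 - (-2)² = 284.
Step 2 — discriminant:
  Δ = trace² - 4·det = 1156 - 1136 = 20.
Step 3 — eigenvalues:
  λ = (trace ± √Δ)/2 = (34 ± 4.4721)/2,
  λ_1 = 19.2361,  λ_2 = 14.7639.

Step 4 — unit eigenvector for λ_1: solve (Sigma - λ_1 I)v = 0. First row:
  (18 - 19.2361)·v_x + (-2)·v_y = 0, i.e. (-1.2361)·v_x + (-2)·v_y = 0,
  so v ∝ (b, λ_1 - a) = (-2, 1.2361); multiply by -1 so the first entry is positive: u = (2, -1.2361).
  ||u|| = √((2)² + (-1.2361)²) = √(5.5279) ≈ 2.3511,
  v_1 = u/||u|| ≈ (0.8507, -0.5257) (||v_1|| = 1).

λ_1 = 19.2361,  λ_2 = 14.7639;  v_1 ≈ (0.8507, -0.5257)


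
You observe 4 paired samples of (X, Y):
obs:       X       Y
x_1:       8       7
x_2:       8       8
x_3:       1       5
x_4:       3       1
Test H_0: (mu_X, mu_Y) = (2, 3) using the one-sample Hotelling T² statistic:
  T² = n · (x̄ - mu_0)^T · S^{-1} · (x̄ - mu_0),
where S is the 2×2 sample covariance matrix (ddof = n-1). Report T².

Step 1 — sample mean vector:
  mean(X) = (8 + 8 + 1 + 3) / 4 = 20/4 = 5
  mean(Y) = (7 + 8 + 5 + 1) / 4 = 21/4 = 5.25
  x̄ = (5, 5.25),  deviation x̄ - mu_0 = (5, 5.25) - (2, 3) = (3, 2.25).

Step 2 — sample covariance matrix, S[i,j] = (1/(n-1)) · Σ_k (x_{k,i} - mean_i) · (x_{k,j} - mean_j), divisor n-1 = 3:
  S[X,X] = ((3)·(3) + (3)·(3) + (-4)·(-4) + (-2)·(-2)) / 3 = 38/3 = 12.6667
  S[X,Y] = ((3)·(1.75) + (3)·(2.75) + (-4)·(-0.25) + (-2)·(-4.25)) / 3 = 23/3 = 7.6667
  S[Y,Y] = ((1.75)·(1.75) + (2.75)·(2.75) + (-0.25)·(-0.25) + (-4.25)·(-4.25)) / 3 = 28.75/3 = 9.5833
  S = [[12.6667, 7.6667],
 [7.6667, 9.5833]].

Step 3 — invert S. det(S) = 12.6667·9.5833 - (7.6667)² = 62.6111.
  S^{-1} = (1/det) · [[d, -b], [-b, a]] = [[0.1531, -0.1224],
 [-0.1224, 0.2023]].

Step 4 — quadratic form (x̄ - mu_0)^T · S^{-1} · (x̄ - mu_0):
  S^{-1} · (x̄ - mu_0) = (0.1837, 0.0878),
  (x̄ - mu_0)^T · [...] = (3)·(0.1837) + (2.25)·(0.0878) = 0.7487.

Step 5 — scale by n: T² = 4 · 0.7487 = 2.9947.

T² ≈ 2.9947


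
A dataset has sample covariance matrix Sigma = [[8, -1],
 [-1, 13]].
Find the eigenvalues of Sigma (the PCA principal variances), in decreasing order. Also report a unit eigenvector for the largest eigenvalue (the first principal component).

Step 1 — characteristic polynomial of 2×2 Sigma:
  det(Sigma - λI) = λ² - trace · λ + det = 0.
  trace = 8 + 13 = 21, det = 8·13 - (-1)² = 103.
Step 2 — discriminant:
  Δ = trace² - 4·det = 441 - 412 = 29.
Step 3 — eigenvalues:
  λ = (trace ± √Δ)/2 = (21 ± 5.3852)/2,
  λ_1 = 13.1926,  λ_2 = 7.8074.

Step 4 — unit eigenvector for λ_1: solve (Sigma - λ_1 I)v = 0. First row:
  (8 - 13.1926)·v_x + (-1)·v_y = 0, i.e. (-5.1926)·v_x + (-1)·v_y = 0,
  so v ∝ (b, λ_1 - a) = (-1, 5.1926); multiply by -1 so the first entry is positive: u = (1, -5.1926).
  ||u|| = √((1)² + (-5.1926)²) = √(27.9629) ≈ 5.288,
  v_1 = u/||u|| ≈ (0.1891, -0.982) (||v_1|| = 1).

λ_1 = 13.1926,  λ_2 = 7.8074;  v_1 ≈ (0.1891, -0.982)


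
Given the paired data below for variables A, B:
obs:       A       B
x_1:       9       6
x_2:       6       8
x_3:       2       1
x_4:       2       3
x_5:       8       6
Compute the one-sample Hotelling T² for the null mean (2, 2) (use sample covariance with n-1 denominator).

Step 1 — sample mean vector:
  mean(A) = (9 + 6 + 2 + 2 + 8) / 5 = 27/5 = 5.4
  mean(B) = (6 + 8 + 1 + 3 + 6) / 5 = 24/5 = 4.8
  x̄ = (5.4, 4.8),  deviation x̄ - mu_0 = (5.4, 4.8) - (2, 2) = (3.4, 2.8).

Step 2 — sample covariance matrix, S[i,j] = (1/(n-1)) · Σ_k (x_{k,i} - mean_i) · (x_{k,j} - mean_j), divisor n-1 = 4:
  S[A,A] = ((3.6)·(3.6) + (0.6)·(0.6) + (-3.4)·(-3.4) + (-3.4)·(-3.4) + (2.6)·(2.6)) / 4 = 43.2/4 = 10.8
  S[A,B] = ((3.6)·(1.2) + (0.6)·(3.2) + (-3.4)·(-3.8) + (-3.4)·(-1.8) + (2.6)·(1.2)) / 4 = 28.4/4 = 7.1
  S[B,B] = ((1.2)·(1.2) + (3.2)·(3.2) + (-3.8)·(-3.8) + (-1.8)·(-1.8) + (1.2)·(1.2)) / 4 = 30.8/4 = 7.7
  S = [[10.8, 7.1],
 [7.1, 7.7]].

Step 3 — invert S. det(S) = 10.8·7.7 - (7.1)² = 32.75.
  S^{-1} = (1/det) · [[d, -b], [-b, a]] = [[0.2351, -0.2168],
 [-0.2168, 0.3298]].

Step 4 — quadratic form (x̄ - mu_0)^T · S^{-1} · (x̄ - mu_0):
  S^{-1} · (x̄ - mu_0) = (0.1924, 0.1863),
  (x̄ - mu_0)^T · [...] = (3.4)·(0.1924) + (2.8)·(0.1863) = 1.1756.

Step 5 — scale by n: T² = 5 · 1.1756 = 5.8779.

T² ≈ 5.8779


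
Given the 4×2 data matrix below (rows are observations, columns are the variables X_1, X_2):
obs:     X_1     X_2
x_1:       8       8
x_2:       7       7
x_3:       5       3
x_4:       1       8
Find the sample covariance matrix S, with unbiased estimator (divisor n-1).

Step 1 — column means:
  mean(X_1) = (8 + 7 + 5 + 1) / 4 = 21/4 = 5.25
  mean(X_2) = (8 + 7 + 3 + 8) / 4 = 26/4 = 6.5

Step 2 — sample covariance S[i,j] = (1/(n-1)) · Σ_k (x_{k,i} - mean_i) · (x_{k,j} - mean_j), with n-1 = 3.
  S[X_1,X_1] = ((2.75)·(2.75) + (1.75)·(1.75) + (-0.25)·(-0.25) + (-4.25)·(-4.25)) / 3 = 28.75/3 = 9.5833
  S[X_1,X_2] = ((2.75)·(1.5) + (1.75)·(0.5) + (-0.25)·(-3.5) + (-4.25)·(1.5)) / 3 = -0.5/3 = -0.1667
  S[X_2,X_2] = ((1.5)·(1.5) + (0.5)·(0.5) + (-3.5)·(-3.5) + (1.5)·(1.5)) / 3 = 17/3 = 5.6667

S is symmetric (S[j,i] = S[i,j]). Assembling:

S = [[9.5833, -0.1667],
 [-0.1667, 5.6667]]


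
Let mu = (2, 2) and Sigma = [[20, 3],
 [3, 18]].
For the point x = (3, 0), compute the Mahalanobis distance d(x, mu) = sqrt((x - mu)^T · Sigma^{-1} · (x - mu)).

Step 1 — centre the observation: (x - mu) = (1, -2).

Step 2 — invert Sigma. det(Sigma) = 20·18 - (3)² = 351.
  Sigma^{-1} = (1/det) · [[d, -b], [-b, a]] = [[0.0513, -0.0085],
 [-0.0085, 0.057]].

Step 3 — form the quadratic (x - mu)^T · Sigma^{-1} · (x - mu):
  Sigma^{-1} · (x - mu) = (0.0684, -0.1225).
  (x - mu)^T · [Sigma^{-1} · (x - mu)] = (1)·(0.0684) + (-2)·(-0.1225) = 0.3134.

Step 4 — take square root: d = √(0.3134) ≈ 0.5598.

d(x, mu) = √(0.3134) ≈ 0.5598


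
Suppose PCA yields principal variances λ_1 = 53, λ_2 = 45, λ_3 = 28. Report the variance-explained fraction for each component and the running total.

Step 1 — total variance = trace(Sigma) = Σ λ_i = 53 + 45 + 28 = 126.

Step 2 — fraction explained by component i = λ_i / Σ λ:
  PC1: 53/126 = 0.4206
  PC2: 45/126 = 0.3571
  PC3: 28/126 = 0.2222

Step 3 — cumulative fraction after k components = (λ_1 + ... + λ_k) / Σ λ:
  k = 1: 53/126 = 0.4206
  k = 2: (53 + 45)/126 = 98/126 = 0.7778
  k = 3: (53 + 45 + 28)/126 = 126/126 = 1

Summary (fraction, with percent):

explained: PC1 0.4206 (42.06%), PC2 0.3571 (35.71%), PC3 0.2222 (22.22%);  cumulative: 0.4206, 0.7778, 1


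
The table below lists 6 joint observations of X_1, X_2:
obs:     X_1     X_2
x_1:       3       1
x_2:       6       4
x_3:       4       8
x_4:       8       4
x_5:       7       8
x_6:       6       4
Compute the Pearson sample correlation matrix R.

Step 1 — column means:
  mean(X_1) = (3 + 6 + 4 + 8 + 7 + 6) / 6 = 34/6 = 5.6667
  mean(X_2) = (1 + 4 + 8 + 4 + 8 + 4) / 6 = 29/6 = 4.8333

Step 2 — sample variances and covariances s[i,j] = (1/(n-1)) · Σ_k (x_{k,i} - mean_i) · (x_{k,j} - mean_j), with n-1 = 5:
  s[X_1,X_1] = ((-2.6667)·(-2.6667) + (0.3333)·(0.3333) + (-1.6667)·(-1.6667) + (2.3333)·(2.3333) + (1.3333)·(1.3333) + (0.3333)·(0.3333)) / 5 = 17.3333/5 = 3.4667
  s[X_1,X_2] = ((-2.6667)·(-3.8333) + (0.3333)·(-0.8333) + (-1.6667)·(3.1667) + (2.3333)·(-0.8333) + (1.3333)·(3.1667) + (0.3333)·(-0.8333)) / 5 = 6.6667/5 = 1.3333
  s[X_2,X_2] = ((-3.8333)·(-3.8333) + (-0.8333)·(-0.8333) + (3.1667)·(3.1667) + (-0.8333)·(-0.8333) + (3.1667)·(3.1667) + (-0.8333)·(-0.8333)) / 5 = 36.8333/5 = 7.3667
  Sample standard deviations s_i = √(s[i,i]):
  s(X_1) = √(3.4667) = 1.8619
  s(X_2) = √(7.3667) = 2.7142

Step 3 — r_{ij} = s_{ij} / (s_i · s_j):
  r[X_1,X_1] = 1 (diagonal).
  r[X_1,X_2] = 1.3333 / (1.8619 · 2.7142) = 1.3333 / 5.0535 = 0.2638
  r[X_2,X_2] = 1 (diagonal).

R is symmetric with unit diagonal. Assembling:

R = [[1, 0.2638],
 [0.2638, 1]]


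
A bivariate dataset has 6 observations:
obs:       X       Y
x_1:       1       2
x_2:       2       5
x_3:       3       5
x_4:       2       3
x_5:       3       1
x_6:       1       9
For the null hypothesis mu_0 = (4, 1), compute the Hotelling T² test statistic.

Step 1 — sample mean vector:
  mean(X) = (1 + 2 + 3 + 2 + 3 + 1) / 6 = 12/6 = 2
  mean(Y) = (2 + 5 + 5 + 3 + 1 + 9) / 6 = 25/6 = 4.1667
  x̄ = (2, 4.1667),  deviation x̄ - mu_0 = (2, 4.1667) - (4, 1) = (-2, 3.1667).

Step 2 — sample covariance matrix, S[i,j] = (1/(n-1)) · Σ_k (x_{k,i} - mean_i) · (x_{k,j} - mean_j), divisor n-1 = 5:
  S[X,X] = ((-1)·(-1) + (0)·(0) + (1)·(1) + (0)·(0) + (1)·(1) + (-1)·(-1)) / 5 = 4/5 = 0.8
  S[X,Y] = ((-1)·(-2.1667) + (0)·(0.8333) + (1)·(0.8333) + (0)·(-1.1667) + (1)·(-3.1667) + (-1)·(4.8333)) / 5 = -5/5 = -1
  S[Y,Y] = ((-2.1667)·(-2.1667) + (0.8333)·(0.8333) + (0.8333)·(0.8333) + (-1.1667)·(-1.1667) + (-3.1667)·(-3.1667) + (4.8333)·(4.8333)) / 5 = 40.8333/5 = 8.1667
  S = [[0.8, -1],
 [-1, 8.1667]].

Step 3 — invert S. det(S) = 0.8·8.1667 - (-1)² = 5.5333.
  S^{-1} = (1/det) · [[d, -b], [-b, a]] = [[1.4759, 0.1807],
 [0.1807, 0.1446]].

Step 4 — quadratic form (x̄ - mu_0)^T · S^{-1} · (x̄ - mu_0):
  S^{-1} · (x̄ - mu_0) = (-2.3795, 0.0964),
  (x̄ - mu_0)^T · [...] = (-2)·(-2.3795) + (3.1667)·(0.0964) = 5.0643.

Step 5 — scale by n: T² = 6 · 5.0643 = 30.3855.

T² ≈ 30.3855


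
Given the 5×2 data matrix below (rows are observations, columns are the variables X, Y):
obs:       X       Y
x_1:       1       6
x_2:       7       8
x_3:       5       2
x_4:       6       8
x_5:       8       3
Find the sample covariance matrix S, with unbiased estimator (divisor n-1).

Step 1 — column means:
  mean(X) = (1 + 7 + 5 + 6 + 8) / 5 = 27/5 = 5.4
  mean(Y) = (6 + 8 + 2 + 8 + 3) / 5 = 27/5 = 5.4

Step 2 — sample covariance S[i,j] = (1/(n-1)) · Σ_k (x_{k,i} - mean_i) · (x_{k,j} - mean_j), with n-1 = 4.
  S[X,X] = ((-4.4)·(-4.4) + (1.6)·(1.6) + (-0.4)·(-0.4) + (0.6)·(0.6) + (2.6)·(2.6)) / 4 = 29.2/4 = 7.3
  S[X,Y] = ((-4.4)·(0.6) + (1.6)·(2.6) + (-0.4)·(-3.4) + (0.6)·(2.6) + (2.6)·(-2.4)) / 4 = -1.8/4 = -0.45
  S[Y,Y] = ((0.6)·(0.6) + (2.6)·(2.6) + (-3.4)·(-3.4) + (2.6)·(2.6) + (-2.4)·(-2.4)) / 4 = 31.2/4 = 7.8

S is symmetric (S[j,i] = S[i,j]). Assembling:

S = [[7.3, -0.45],
 [-0.45, 7.8]]


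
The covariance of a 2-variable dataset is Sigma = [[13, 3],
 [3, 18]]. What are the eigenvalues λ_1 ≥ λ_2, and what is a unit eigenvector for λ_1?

Step 1 — characteristic polynomial of 2×2 Sigma:
  det(Sigma - λI) = λ² - trace · λ + det = 0.
  trace = 13 + 18 = 31, det = 13·18 - (3)² = 225.
Step 2 — discriminant:
  Δ = trace² - 4·det = 961 - 900 = 61.
Step 3 — eigenvalues:
  λ = (trace ± √Δ)/2 = (31 ± 7.8102)/2,
  λ_1 = 19.4051,  λ_2 = 11.5949.

Step 4 — unit eigenvector for λ_1: solve (Sigma - λ_1 I)v = 0. First row:
  (13 - 19.4051)·v_x + (3)·v_y = 0, i.e. (-6.4051)·v_x + (3)·v_y = 0,
  so v ∝ (b, λ_1 - a) = (3, 6.4051) = u.
  ||u|| = √((3)² + (6.4051)²) = √(50.0256) ≈ 7.0729,
  v_1 = u/||u|| ≈ (0.4242, 0.9056) (||v_1|| = 1).

λ_1 = 19.4051,  λ_2 = 11.5949;  v_1 ≈ (0.4242, 0.9056)


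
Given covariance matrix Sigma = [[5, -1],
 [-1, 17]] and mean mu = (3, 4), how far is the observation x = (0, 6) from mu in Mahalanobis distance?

Step 1 — centre the observation: (x - mu) = (-3, 2).

Step 2 — invert Sigma. det(Sigma) = 5·17 - (-1)² = 84.
  Sigma^{-1} = (1/det) · [[d, -b], [-b, a]] = [[0.2024, 0.0119],
 [0.0119, 0.0595]].

Step 3 — form the quadratic (x - mu)^T · Sigma^{-1} · (x - mu):
  Sigma^{-1} · (x - mu) = (-0.5833, 0.0833).
  (x - mu)^T · [Sigma^{-1} · (x - mu)] = (-3)·(-0.5833) + (2)·(0.0833) = 1.9167.

Step 4 — take square root: d = √(1.9167) ≈ 1.3844.

d(x, mu) = √(1.9167) ≈ 1.3844


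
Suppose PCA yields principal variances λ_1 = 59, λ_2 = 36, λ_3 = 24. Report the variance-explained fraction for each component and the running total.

Step 1 — total variance = trace(Sigma) = Σ λ_i = 59 + 36 + 24 = 119.

Step 2 — fraction explained by component i = λ_i / Σ λ:
  PC1: 59/119 = 0.4958
  PC2: 36/119 = 0.3025
  PC3: 24/119 = 0.2017

Step 3 — cumulative fraction after k components = (λ_1 + ... + λ_k) / Σ λ:
  k = 1: 59/119 = 0.4958
  k = 2: (59 + 36)/119 = 95/119 = 0.7983
  k = 3: (59 + 36 + 24)/119 = 119/119 = 1

Summary (fraction, with percent):

explained: PC1 0.4958 (49.58%), PC2 0.3025 (30.25%), PC3 0.2017 (20.17%);  cumulative: 0.4958, 0.7983, 1


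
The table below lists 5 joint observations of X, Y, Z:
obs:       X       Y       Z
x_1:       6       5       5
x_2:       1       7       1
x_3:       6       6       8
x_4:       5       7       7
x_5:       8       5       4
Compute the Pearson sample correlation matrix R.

Step 1 — column means:
  mean(X) = (6 + 1 + 6 + 5 + 8) / 5 = 26/5 = 5.2
  mean(Y) = (5 + 7 + 6 + 7 + 5) / 5 = 30/5 = 6
  mean(Z) = (5 + 1 + 8 + 7 + 4) / 5 = 25/5 = 5

Step 2 — sample variances and covariances s[i,j] = (1/(n-1)) · Σ_k (x_{k,i} - mean_i) · (x_{k,j} - mean_j), with n-1 = 4:
  s[X,X] = ((0.8)·(0.8) + (-4.2)·(-4.2) + (0.8)·(0.8) + (-0.2)·(-0.2) + (2.8)·(2.8)) / 4 = 26.8/4 = 6.7
  s[X,Y] = ((0.8)·(-1) + (-4.2)·(1) + (0.8)·(0) + (-0.2)·(1) + (2.8)·(-1)) / 4 = -8/4 = -2
  s[X,Z] = ((0.8)·(0) + (-4.2)·(-4) + (0.8)·(3) + (-0.2)·(2) + (2.8)·(-1)) / 4 = 16/4 = 4
  s[Y,Y] = ((-1)·(-1) + (1)·(1) + (0)·(0) + (1)·(1) + (-1)·(-1)) / 4 = 4/4 = 1
  s[Y,Z] = ((-1)·(0) + (1)·(-4) + (0)·(3) + (1)·(2) + (-1)·(-1)) / 4 = -1/4 = -0.25
  s[Z,Z] = ((0)·(0) + (-4)·(-4) + (3)·(3) + (2)·(2) + (-1)·(-1)) / 4 = 30/4 = 7.5
  Sample standard deviations s_i = √(s[i,i]):
  s(X) = √(6.7) = 2.5884
  s(Y) = √(1) = 1
  s(Z) = √(7.5) = 2.7386

Step 3 — r_{ij} = s_{ij} / (s_i · s_j):
  r[X,X] = 1 (diagonal).
  r[X,Y] = -2 / (2.5884 · 1) = -2 / 2.5884 = -0.7727
  r[X,Z] = 4 / (2.5884 · 2.7386) = 4 / 7.0887 = 0.5643
  r[Y,Y] = 1 (diagonal).
  r[Y,Z] = -0.25 / (1 · 2.7386) = -0.25 / 2.7386 = -0.0913
  r[Z,Z] = 1 (diagonal).

R is symmetric with unit diagonal. Assembling:

R = [[1, -0.7727, 0.5643],
 [-0.7727, 1, -0.0913],
 [0.5643, -0.0913, 1]]


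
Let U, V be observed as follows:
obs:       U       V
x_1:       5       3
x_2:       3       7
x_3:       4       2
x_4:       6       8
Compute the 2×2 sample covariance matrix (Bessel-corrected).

Step 1 — column means:
  mean(U) = (5 + 3 + 4 + 6) / 4 = 18/4 = 4.5
  mean(V) = (3 + 7 + 2 + 8) / 4 = 20/4 = 5

Step 2 — sample covariance S[i,j] = (1/(n-1)) · Σ_k (x_{k,i} - mean_i) · (x_{k,j} - mean_j), with n-1 = 3.
  S[U,U] = ((0.5)·(0.5) + (-1.5)·(-1.5) + (-0.5)·(-0.5) + (1.5)·(1.5)) / 3 = 5/3 = 1.6667
  S[U,V] = ((0.5)·(-2) + (-1.5)·(2) + (-0.5)·(-3) + (1.5)·(3)) / 3 = 2/3 = 0.6667
  S[V,V] = ((-2)·(-2) + (2)·(2) + (-3)·(-3) + (3)·(3)) / 3 = 26/3 = 8.6667

S is symmetric (S[j,i] = S[i,j]). Assembling:

S = [[1.6667, 0.6667],
 [0.6667, 8.6667]]


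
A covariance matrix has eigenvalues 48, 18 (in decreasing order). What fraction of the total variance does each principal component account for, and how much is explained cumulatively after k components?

Step 1 — total variance = trace(Sigma) = Σ λ_i = 48 + 18 = 66.

Step 2 — fraction explained by component i = λ_i / Σ λ:
  PC1: 48/66 = 0.7273
  PC2: 18/66 = 0.2727

Step 3 — cumulative fraction after k components = (λ_1 + ... + λ_k) / Σ λ:
  k = 1: 48/66 = 0.7273
  k = 2: (48 + 18)/66 = 66/66 = 1

Summary (fraction, with percent):

explained: PC1 0.7273 (72.73%), PC2 0.2727 (27.27%);  cumulative: 0.7273, 1


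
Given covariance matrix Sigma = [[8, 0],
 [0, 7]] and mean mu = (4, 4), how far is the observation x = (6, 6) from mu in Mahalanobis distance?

Step 1 — centre the observation: (x - mu) = (2, 2).

Step 2 — invert Sigma. det(Sigma) = 8·7 - (0)² = 56.
  Sigma^{-1} = (1/det) · [[d, -b], [-b, a]] = [[0.125, 0],
 [0, 0.1429]].

Step 3 — form the quadratic (x - mu)^T · Sigma^{-1} · (x - mu):
  Sigma^{-1} · (x - mu) = (0.25, 0.2857).
  (x - mu)^T · [Sigma^{-1} · (x - mu)] = (2)·(0.25) + (2)·(0.2857) = 1.0714.

Step 4 — take square root: d = √(1.0714) ≈ 1.0351.

d(x, mu) = √(1.0714) ≈ 1.0351


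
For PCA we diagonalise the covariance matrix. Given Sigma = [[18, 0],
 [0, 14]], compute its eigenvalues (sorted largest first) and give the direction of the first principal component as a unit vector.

Step 1 — characteristic polynomial of 2×2 Sigma:
  det(Sigma - λI) = λ² - trace · λ + det = 0.
  trace = 18 + 14 = 32, det = 18·14 - (0)² = 252.
Step 2 — discriminant:
  Δ = trace² - 4·det = 1024 - 1008 = 16.
Step 3 — eigenvalues:
  λ = (trace ± √Δ)/2 = (32 ± 4)/2,
  λ_1 = 18,  λ_2 = 14.

Step 4 — unit eigenvector for λ_1: Sigma is diagonal, so its eigenvectors are the coordinate axes. λ_1 = 18 is the diagonal entry on the first coordinate axis, hence
  v_1 = (1, 0) (||v_1|| = 1).

λ_1 = 18,  λ_2 = 14;  v_1 ≈ (1, 0)


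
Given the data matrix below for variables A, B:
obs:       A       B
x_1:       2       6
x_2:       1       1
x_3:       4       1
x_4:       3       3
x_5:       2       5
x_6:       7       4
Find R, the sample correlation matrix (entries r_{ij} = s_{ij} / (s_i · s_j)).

Step 1 — column means:
  mean(A) = (2 + 1 + 4 + 3 + 2 + 7) / 6 = 19/6 = 3.1667
  mean(B) = (6 + 1 + 1 + 3 + 5 + 4) / 6 = 20/6 = 3.3333

Step 2 — sample variances and covariances s[i,j] = (1/(n-1)) · Σ_k (x_{k,i} - mean_i) · (x_{k,j} - mean_j), with n-1 = 5:
  s[A,A] = ((-1.1667)·(-1.1667) + (-2.1667)·(-2.1667) + (0.8333)·(0.8333) + (-0.1667)·(-0.1667) + (-1.1667)·(-1.1667) + (3.8333)·(3.8333)) / 5 = 22.8333/5 = 4.5667
  s[A,B] = ((-1.1667)·(2.6667) + (-2.1667)·(-2.3333) + (0.8333)·(-2.3333) + (-0.1667)·(-0.3333) + (-1.1667)·(1.6667) + (3.8333)·(0.6667)) / 5 = 0.6667/5 = 0.1333
  s[B,B] = ((2.6667)·(2.6667) + (-2.3333)·(-2.3333) + (-2.3333)·(-2.3333) + (-0.3333)·(-0.3333) + (1.6667)·(1.6667) + (0.6667)·(0.6667)) / 5 = 21.3333/5 = 4.2667
  Sample standard deviations s_i = √(s[i,i]):
  s(A) = √(4.5667) = 2.137
  s(B) = √(4.2667) = 2.0656

Step 3 — r_{ij} = s_{ij} / (s_i · s_j):
  r[A,A] = 1 (diagonal).
  r[A,B] = 0.1333 / (2.137 · 2.0656) = 0.1333 / 4.4141 = 0.0302
  r[B,B] = 1 (diagonal).

R is symmetric with unit diagonal. Assembling:

R = [[1, 0.0302],
 [0.0302, 1]]
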